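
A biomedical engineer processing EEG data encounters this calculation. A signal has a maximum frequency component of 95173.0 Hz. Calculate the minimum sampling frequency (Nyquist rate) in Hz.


The Nyquist rate is twice the maximum frequency component.
fs_min = 2 * fmax
      = 2 * 95173.0
      = 190346.0 Hz

190346.0


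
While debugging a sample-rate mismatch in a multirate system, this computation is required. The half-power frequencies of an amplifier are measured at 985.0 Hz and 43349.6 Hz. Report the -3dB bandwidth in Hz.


Bandwidth is the difference of -3dB frequencies:
BW = f_high - f_low
   = 43349.6 - 985.0
   = 42364.6 Hz

42364.6 Hz


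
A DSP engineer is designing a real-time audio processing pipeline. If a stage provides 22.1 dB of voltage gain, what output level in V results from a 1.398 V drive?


Output voltage from dB gain:
V_out = V_in * 10^(gain_dB / 20)
      = 1.398 * 10^(22.1 / 20)
      = 1.398 * 12.735031
      = 17.8036 V

17.8036 V


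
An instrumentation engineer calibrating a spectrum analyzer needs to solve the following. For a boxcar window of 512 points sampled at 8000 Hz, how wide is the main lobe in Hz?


Main lobe width for a rectangular window:
Width = 2 * fs / N
      = 2 * 8000 / 512
      = 16000 / 512
      = 31.25 Hz

31.25 Hz


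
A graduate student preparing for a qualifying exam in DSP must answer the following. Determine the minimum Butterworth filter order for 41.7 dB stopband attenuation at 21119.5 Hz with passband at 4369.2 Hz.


Butterworth filter order formula:
n = log10(10^(A/10) - 1) / (2 * log10(f_stop/f_pass))
10^(41.7/10) - 1 = 14790.0839
f_stop/f_pass = 21119.5 / 4369.2 = 4.8337
n = 3.047 -> ceil = 4

4


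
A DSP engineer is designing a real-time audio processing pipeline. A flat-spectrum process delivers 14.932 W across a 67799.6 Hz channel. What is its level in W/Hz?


Power spectral density:
PSD = P / BW
    = 14.932 / 67799.6
    = 0.00022024 W/Hz

0.00022024 W/Hz


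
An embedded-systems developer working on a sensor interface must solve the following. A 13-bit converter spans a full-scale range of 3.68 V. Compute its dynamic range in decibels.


Dynamic range from full-scale to LSB:
V_min = V_max / 2^bits = 3.68 / 2^13
DR = 20 * log10(V_max / V_min)
   = 20 * log10(2^13)
   = 20 * 13 * log10(2)
   = 78.27 dB

78.27 dB


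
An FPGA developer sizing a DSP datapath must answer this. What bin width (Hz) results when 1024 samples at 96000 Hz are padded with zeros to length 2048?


Frequency resolution after zero-padding:
N_padded = 1024 * 2 = 2048
df = fs / N_padded
   = 96000 / 2048
   = 46.875 Hz

46.875 Hz


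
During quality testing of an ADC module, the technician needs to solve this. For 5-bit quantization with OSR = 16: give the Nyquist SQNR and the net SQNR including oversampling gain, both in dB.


Step 1 — baseline SQNR at Nyquist:
SQNR_base = 6.02*N + 1.76
          = 6.02*5 + 1.76
          = 31.86 dB

Step 2 — oversampling processing gain:
G = 10*log10(OSR) = 10*log10(16) = 12.04 dB

Step 3 — total:
SQNR_total = 31.86 + 12.04 = 43.9 dB

Base SQNR = 31.86 dB; oversampled SQNR = 43.9 dB


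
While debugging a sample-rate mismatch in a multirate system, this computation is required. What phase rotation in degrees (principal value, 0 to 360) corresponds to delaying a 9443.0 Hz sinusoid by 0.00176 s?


Phase shift from frequency and time delay:
phi = 360 * f * t_delay
    = 360 * 9443.0 * 0.00176
    = 5983.08 degrees
    mod 360 = 223.08 degrees

223.08 degrees


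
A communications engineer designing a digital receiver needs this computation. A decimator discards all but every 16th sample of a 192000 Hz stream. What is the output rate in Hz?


Decimation reduces the sample rate:
fs_out = fs_in / M
       = 192000 / 16
       = 12000.0 Hz

12000.0 Hz


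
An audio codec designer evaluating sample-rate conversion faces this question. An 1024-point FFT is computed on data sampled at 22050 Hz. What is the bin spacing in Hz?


DFT frequency resolution:
df = fs / N
   = 22050 / 1024
   = 21.5332 Hz

21.5332 Hz


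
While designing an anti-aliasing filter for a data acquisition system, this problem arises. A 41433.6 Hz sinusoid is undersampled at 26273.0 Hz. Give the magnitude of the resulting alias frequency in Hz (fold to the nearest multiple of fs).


Compute the nearest integer multiple of fs to the signal:
n = round(41433.6 / 26273.0) = 2
f_alias = |41433.6 - 2 * 26273.0|
        = |41433.6 - 52546.0|
        = 11112.4 Hz

11112.4


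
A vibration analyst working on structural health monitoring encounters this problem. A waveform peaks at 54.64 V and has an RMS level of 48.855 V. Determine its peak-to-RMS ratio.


Crest factor is the ratio of peak to RMS:
CF = V_peak / V_rms
   = 54.64 / 48.855
   = 1.1184

1.1184


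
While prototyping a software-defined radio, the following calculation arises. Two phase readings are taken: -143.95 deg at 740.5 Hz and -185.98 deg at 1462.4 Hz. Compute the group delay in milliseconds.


Group delay from phase difference:
tau = -d(phi)/d(omega)
d(phi) = -42.03 deg = -0.733562 rad
d(omega) = 2*pi*(1462.4 - 740.5) = 4535.8315 rad/s
tau = -(-0.733562) / 4535.8315
    = 0.1617 ms

0.1617 ms


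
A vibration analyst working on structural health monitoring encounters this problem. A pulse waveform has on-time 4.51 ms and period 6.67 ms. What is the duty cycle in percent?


Duty cycle as a percentage:
DC = (t_on / T) * 100
   = (4.51 / 6.67) * 100
   = 0.676162 * 100
   = 67.62 %

67.62 %


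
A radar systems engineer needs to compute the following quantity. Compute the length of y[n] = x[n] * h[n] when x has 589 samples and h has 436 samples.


Linear convolution output length:
L = N + M - 1
  = 589 + 436 - 1
  = 1024 samples

1024


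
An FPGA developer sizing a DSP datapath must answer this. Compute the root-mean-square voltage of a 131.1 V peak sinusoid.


RMS voltage for a sinusoidal waveform:
V_rms = V_peak / sqrt(2)
      = 131.1 / 1.414214
      = 92.702 V

92.702 V


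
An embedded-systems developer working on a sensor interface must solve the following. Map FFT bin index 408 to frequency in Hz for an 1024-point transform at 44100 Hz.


Frequency of DFT bin k:
f_k = k * fs / N
    = 408 * 44100 / 1024
    = 17992800 / 1024
    = 17571.094 Hz

17571.094 Hz


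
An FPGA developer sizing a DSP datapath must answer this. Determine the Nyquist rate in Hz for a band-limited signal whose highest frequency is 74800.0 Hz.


The Nyquist rate is twice the maximum frequency component.
fs_min = 2 * fmax
      = 2 * 74800.0
      = 149600.0 Hz

149600.0


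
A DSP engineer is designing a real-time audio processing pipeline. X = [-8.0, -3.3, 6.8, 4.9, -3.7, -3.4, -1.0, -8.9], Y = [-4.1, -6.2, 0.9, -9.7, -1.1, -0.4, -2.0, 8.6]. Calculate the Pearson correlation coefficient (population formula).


Pearson correlation coefficient (population):
r = cov(X,Y) / (std(X) * std(Y))
Mean X = -2.075, Mean Y = -1.75
Cov(X,Y) = -10.78875
Std(X) = 5.198016, Std(Y) = 5.061867
r = -0.41

-0.41


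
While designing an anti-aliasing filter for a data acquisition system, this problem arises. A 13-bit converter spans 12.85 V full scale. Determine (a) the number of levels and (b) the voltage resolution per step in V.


Step 1 — number of quantization levels:
L = 2^N = 2^13 = 8192

Step 2 — LSB step size:
delta = Vfs / L
      = 12.85 / 8192
      = 0.0015686 V

Levels = 8192; step size = 0.0015686 V


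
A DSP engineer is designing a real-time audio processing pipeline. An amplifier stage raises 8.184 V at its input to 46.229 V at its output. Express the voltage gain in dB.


Voltage gain in dB:
G = 20 * log10(Vout / Vin)
  = 20 * log10(46.229 / 8.184)
  = 20 * log10(5.648705)
  = 20 * 0.751949
  = 15.04 dB

15.04 dB


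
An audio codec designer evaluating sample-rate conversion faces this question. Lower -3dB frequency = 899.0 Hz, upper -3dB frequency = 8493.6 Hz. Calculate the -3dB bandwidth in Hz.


Bandwidth is the difference of -3dB frequencies:
BW = f_high - f_low
   = 8493.6 - 899.0
   = 7594.6 Hz

7594.6 Hz


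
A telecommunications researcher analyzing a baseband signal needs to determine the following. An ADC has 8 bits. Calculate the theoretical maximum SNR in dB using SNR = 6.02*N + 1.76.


Theoretical SNR for a full-scale sinusoid:
SNR = 6.02 * N + 1.76
    = 6.02 * 8 + 1.76
    = 48.16 + 1.76
    = 49.92 dB

49.92 dB


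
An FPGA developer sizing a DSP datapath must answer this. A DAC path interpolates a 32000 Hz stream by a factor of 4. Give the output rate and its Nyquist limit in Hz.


Step 1 — output sample rate after interpolation by L:
fs_out = L * fs_in = 4 * 32000 = 128000 Hz

Step 2 — Nyquist frequency of the output stream:
f_Nyq = fs_out / 2 = 128000 / 2 = 64000.0 Hz

fs_out = 128000 Hz; f_Nyquist = 64000.0 Hz


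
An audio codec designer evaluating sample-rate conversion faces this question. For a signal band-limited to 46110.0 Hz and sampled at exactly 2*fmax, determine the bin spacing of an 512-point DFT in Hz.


Step 1 — Nyquist sampling rate:
fs = 2 * fmax = 2 * 46110.0 = 92220.0 Hz

Step 2 — DFT bin spacing:
df = fs / N = 92220.0 / 512 = 180.1172 Hz

180.1172 Hz


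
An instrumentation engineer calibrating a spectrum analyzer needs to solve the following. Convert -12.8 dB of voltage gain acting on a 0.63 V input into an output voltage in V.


Output voltage from dB gain:
V_out = V_in * 10^(gain_dB / 20)
      = 0.63 * 10^(-12.8 / 20)
      = 0.63 * 0.229087
      = 0.1443 V

0.1443 V


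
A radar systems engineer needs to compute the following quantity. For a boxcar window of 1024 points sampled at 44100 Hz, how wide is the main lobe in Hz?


Main lobe width for a rectangular window:
Width = 2 * fs / N
      = 2 * 44100 / 1024
      = 88200 / 1024
      = 86.133 Hz

86.133 Hz


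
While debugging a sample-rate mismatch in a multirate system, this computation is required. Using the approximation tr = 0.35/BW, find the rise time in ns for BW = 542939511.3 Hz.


Rise time from bandwidth relationship:
tr = 0.35 / BW
   = 0.35 / 542939511.3
   = 6.446390302e-10 s
   = 0.6446 ns

0.6446 ns


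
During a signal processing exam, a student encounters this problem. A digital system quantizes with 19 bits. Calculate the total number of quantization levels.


Number of quantization levels = 2^N
= 2^19
= 524288

524288


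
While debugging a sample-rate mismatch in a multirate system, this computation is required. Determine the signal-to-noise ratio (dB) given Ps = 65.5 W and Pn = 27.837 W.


SNR in decibels:
SNR = 10 * log10(Ps / Pn)
    = 10 * log10(65.5 / 27.837)
    = 10 * log10(2.353)
    = 10 * 0.3716
    = 3.72 dB

3.72 dB


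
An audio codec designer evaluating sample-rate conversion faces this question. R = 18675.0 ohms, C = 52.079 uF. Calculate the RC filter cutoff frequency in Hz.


Cutoff frequency of a first-order RC filter:
fc = 1 / (2 * pi * R * C)
C = 52.079 uF = 5.2079e-05 F
fc = 1 / (2 * pi * 18675.0 * 5.2079e-05)
   = 1 / 6.1108709921654
   = 0.163643 Hz

0.163643 Hz


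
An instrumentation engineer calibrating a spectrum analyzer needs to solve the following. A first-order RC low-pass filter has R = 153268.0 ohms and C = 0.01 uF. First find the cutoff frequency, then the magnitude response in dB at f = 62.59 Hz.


Step 1 — cutoff frequency:
fc = 1 / (2*pi*R*C)
C = 0.01 uF = 1e-08 F
fc = 1 / (2*pi*153268.0*1e-08)
   = 103.841 Hz

Step 2 — magnitude at f = 62.59 Hz:
|H(f)| = 1 / sqrt(1 + (f/fc)^2)
f/fc = 62.59 / 103.841 = 0.602748
|H| = 1 / sqrt(1 + 0.363305) = 0.8564529
|H|_dB = 20*log10(0.8564529) = -1.35 dB

fc = 103.841 Hz; |H(62.59 Hz)| = -1.35 dB


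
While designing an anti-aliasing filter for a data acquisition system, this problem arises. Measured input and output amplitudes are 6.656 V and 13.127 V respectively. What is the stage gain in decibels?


Voltage gain in dB:
G = 20 * log10(Vout / Vin)
  = 20 * log10(13.127 / 6.656)
  = 20 * log10(1.972206)
  = 20 * 0.294952
  = 5.9 dB

5.9 dB


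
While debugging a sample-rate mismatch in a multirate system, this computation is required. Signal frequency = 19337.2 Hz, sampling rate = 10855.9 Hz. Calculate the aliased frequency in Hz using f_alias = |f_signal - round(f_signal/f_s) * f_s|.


Compute the nearest integer multiple of fs to the signal:
n = round(19337.2 / 10855.9) = 2
f_alias = |19337.2 - 2 * 10855.9|
        = |19337.2 - 21711.8|
        = 2374.6 Hz

2374.6


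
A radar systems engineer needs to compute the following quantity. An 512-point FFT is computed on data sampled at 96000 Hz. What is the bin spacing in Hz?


DFT frequency resolution:
df = fs / N
   = 96000 / 512
   = 187.5 Hz

187.5 Hz


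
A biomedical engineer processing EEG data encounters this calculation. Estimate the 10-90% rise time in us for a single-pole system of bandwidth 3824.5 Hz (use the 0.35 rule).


Rise time from bandwidth relationship:
tr = 0.35 / BW
   = 0.35 / 3824.5
   = 9.151523075e-05 s
   = 91.5152 us

91.5152 us


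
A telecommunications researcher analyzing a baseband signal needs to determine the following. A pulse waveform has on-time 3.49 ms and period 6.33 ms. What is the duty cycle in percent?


Duty cycle as a percentage:
DC = (t_on / T) * 100
   = (3.49 / 6.33) * 100
   = 0.551343 * 100
   = 55.13 %

55.13 %


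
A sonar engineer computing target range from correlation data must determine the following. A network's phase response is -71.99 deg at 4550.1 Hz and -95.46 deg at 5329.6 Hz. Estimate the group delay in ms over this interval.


Group delay from phase difference:
tau = -d(phi)/d(omega)
d(phi) = -23.47 deg = -0.409629 rad
d(omega) = 2*pi*(5329.6 - 4550.1) = 4897.7429 rad/s
tau = -(-0.409629) / 4897.7429
    = 0.0836 ms

0.0836 ms


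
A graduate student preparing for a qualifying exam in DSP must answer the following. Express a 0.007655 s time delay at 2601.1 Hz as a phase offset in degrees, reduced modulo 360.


Phase shift from frequency and time delay:
phi = 360 * f * t_delay
    = 360 * 2601.1 * 0.007655
    = 7168.11 degrees
    mod 360 = 328.11 degrees

328.11 degrees


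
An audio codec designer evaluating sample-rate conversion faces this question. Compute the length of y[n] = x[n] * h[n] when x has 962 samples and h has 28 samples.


Linear convolution output length:
L = N + M - 1
  = 962 + 28 - 1
  = 989 samples

989


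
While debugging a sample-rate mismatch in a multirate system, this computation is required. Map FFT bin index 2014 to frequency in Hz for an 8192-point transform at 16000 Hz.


Frequency of DFT bin k:
f_k = k * fs / N
    = 2014 * 16000 / 8192
    = 32224000 / 8192
    = 3933.594 Hz

3933.594 Hz


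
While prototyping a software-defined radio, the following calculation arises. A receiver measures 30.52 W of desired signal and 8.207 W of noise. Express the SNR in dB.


SNR in decibels:
SNR = 10 * log10(Ps / Pn)
    = 10 * log10(30.52 / 8.207)
    = 10 * log10(3.7188)
    = 10 * 0.5704
    = 5.7 dB

5.7 dB


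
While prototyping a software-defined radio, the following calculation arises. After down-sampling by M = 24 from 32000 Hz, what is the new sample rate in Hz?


Decimation reduces the sample rate:
fs_out = fs_in / M
       = 32000 / 24
       = 1333.3333 Hz

1333.3333 Hz


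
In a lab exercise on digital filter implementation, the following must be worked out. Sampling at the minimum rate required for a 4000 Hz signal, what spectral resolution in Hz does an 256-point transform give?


Step 1 — Nyquist sampling rate:
fs = 2 * fmax = 2 * 4000 = 8000 Hz

Step 2 — DFT bin spacing:
df = fs / N = 8000 / 256 = 31.25 Hz

31.25 Hz


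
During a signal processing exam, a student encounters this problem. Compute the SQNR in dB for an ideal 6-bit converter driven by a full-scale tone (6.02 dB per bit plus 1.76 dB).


Theoretical SNR for a full-scale sinusoid:
SNR = 6.02 * N + 1.76
    = 6.02 * 6 + 1.76
    = 36.12 + 1.76
    = 37.88 dB

37.88 dB


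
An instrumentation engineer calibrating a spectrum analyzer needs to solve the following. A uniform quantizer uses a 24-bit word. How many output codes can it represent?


Number of quantization levels = 2^N
= 2^24
= 16777216

16777216


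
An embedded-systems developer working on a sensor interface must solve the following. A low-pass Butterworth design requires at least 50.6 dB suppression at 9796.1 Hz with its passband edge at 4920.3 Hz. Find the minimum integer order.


Butterworth filter order formula:
n = log10(10^(A/10) - 1) / (2 * log10(f_stop/f_pass))
10^(50.6/10) - 1 = 114814.3621
f_stop/f_pass = 9796.1 / 4920.3 = 1.991
n = 8.4598 -> ceil = 9

9


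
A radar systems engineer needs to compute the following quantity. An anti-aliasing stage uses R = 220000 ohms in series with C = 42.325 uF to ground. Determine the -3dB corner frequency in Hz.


Cutoff frequency of a first-order RC filter:
fc = 1 / (2 * pi * R * C)
C = 42.325 uF = 4.2325e-05 F
fc = 1 / (2 * pi * 220000 * 4.2325e-05)
   = 1 / 58.505879987803
   = 0.017092 Hz

0.017092 Hz


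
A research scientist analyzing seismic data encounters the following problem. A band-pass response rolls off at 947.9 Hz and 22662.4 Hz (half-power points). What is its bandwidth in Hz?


Bandwidth is the difference of -3dB frequencies:
BW = f_high - f_low
   = 22662.4 - 947.9
   = 21714.5 Hz

21714.5 Hz


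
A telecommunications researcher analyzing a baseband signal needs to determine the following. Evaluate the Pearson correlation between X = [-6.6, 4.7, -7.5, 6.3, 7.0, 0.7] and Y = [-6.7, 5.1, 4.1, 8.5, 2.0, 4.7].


Pearson correlation coefficient (population):
r = cov(X,Y) / (std(X) * std(Y))
Mean X = 0.7667, Mean Y = 2.95
Cov(X,Y) = 15.785
Std(X) = 5.881515, Std(Y) = 4.722905
r = 0.5683

0.5683


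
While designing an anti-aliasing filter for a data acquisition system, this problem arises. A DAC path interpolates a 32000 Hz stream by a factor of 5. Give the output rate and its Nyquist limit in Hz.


Step 1 — output sample rate after interpolation by L:
fs_out = L * fs_in = 5 * 32000 = 160000 Hz

Step 2 — Nyquist frequency of the output stream:
f_Nyq = fs_out / 2 = 160000 / 2 = 80000.0 Hz

fs_out = 160000 Hz; f_Nyquist = 80000.0 Hz


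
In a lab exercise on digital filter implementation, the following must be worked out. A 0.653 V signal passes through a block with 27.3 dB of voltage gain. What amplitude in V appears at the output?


Output voltage from dB gain:
V_out = V_in * 10^(gain_dB / 20)
      = 0.653 * 10^(27.3 / 20)
      = 0.653 * 23.173946
      = 15.1326 V

15.1326 V


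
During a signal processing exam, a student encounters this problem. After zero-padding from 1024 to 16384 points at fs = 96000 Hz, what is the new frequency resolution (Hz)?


Frequency resolution after zero-padding:
N_padded = 1024 * 16 = 16384
df = fs / N_padded
   = 96000 / 16384
   = 5.8594 Hz

5.8594 Hz


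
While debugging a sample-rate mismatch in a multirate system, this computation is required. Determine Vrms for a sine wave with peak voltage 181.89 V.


RMS voltage for a sinusoidal waveform:
V_rms = V_peak / sqrt(2)
      = 181.89 / 1.414214
      = 128.616 V

128.616 V


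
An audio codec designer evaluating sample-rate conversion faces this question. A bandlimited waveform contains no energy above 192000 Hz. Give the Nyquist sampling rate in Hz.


The Nyquist rate is twice the maximum frequency component.
fs_min = 2 * fmax
      = 2 * 192000
      = 384000 Hz

384000


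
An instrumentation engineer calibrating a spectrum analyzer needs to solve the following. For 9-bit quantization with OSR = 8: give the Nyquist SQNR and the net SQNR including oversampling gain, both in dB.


Step 1 — baseline SQNR at Nyquist:
SQNR_base = 6.02*N + 1.76
          = 6.02*9 + 1.76
          = 55.94 dB

Step 2 — oversampling processing gain:
G = 10*log10(OSR) = 10*log10(8) = 9.03 dB

Step 3 — total:
SQNR_total = 55.94 + 9.03 = 64.97 dB

Base SQNR = 55.94 dB; oversampled SQNR = 64.97 dB


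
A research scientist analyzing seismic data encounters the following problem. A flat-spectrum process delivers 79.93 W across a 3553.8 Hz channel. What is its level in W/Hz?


Power spectral density:
PSD = P / BW
    = 79.93 / 3553.8
    = 0.02249142 W/Hz

0.02249142 W/Hz


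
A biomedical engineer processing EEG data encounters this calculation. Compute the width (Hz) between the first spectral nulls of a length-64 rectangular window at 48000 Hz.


Main lobe width for a rectangular window:
Width = 2 * fs / N
      = 2 * 48000 / 64
      = 96000 / 64
      = 1500.0 Hz

1500.0 Hz


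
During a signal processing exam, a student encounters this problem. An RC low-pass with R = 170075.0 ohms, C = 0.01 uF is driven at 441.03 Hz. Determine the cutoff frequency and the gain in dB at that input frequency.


Step 1 — cutoff frequency:
fc = 1 / (2*pi*R*C)
C = 0.01 uF = 1e-08 F
fc = 1 / (2*pi*170075.0*1e-08)
   = 93.5793 Hz

Step 2 — magnitude at f = 441.03 Hz:
|H(f)| = 1 / sqrt(1 + (f/fc)^2)
f/fc = 441.03 / 93.5793 = 4.712901
|H| = 1 / sqrt(1 + 22.211436) = 0.2075625
|H|_dB = 20*log10(0.2075625) = -13.66 dB

fc = 93.5793 Hz; |H(441.03 Hz)| = -13.66 dB


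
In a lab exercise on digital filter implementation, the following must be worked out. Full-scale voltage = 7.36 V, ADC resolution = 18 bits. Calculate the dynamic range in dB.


Dynamic range from full-scale to LSB:
V_min = V_max / 2^bits = 7.36 / 2^18
DR = 20 * log10(V_max / V_min)
   = 20 * log10(2^18)
   = 20 * 18 * log10(2)
   = 108.37 dB

108.37 dB


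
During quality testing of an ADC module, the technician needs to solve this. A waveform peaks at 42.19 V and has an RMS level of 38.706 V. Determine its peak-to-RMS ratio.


Crest factor is the ratio of peak to RMS:
CF = V_peak / V_rms
   = 42.19 / 38.706
   = 1.09

1.09


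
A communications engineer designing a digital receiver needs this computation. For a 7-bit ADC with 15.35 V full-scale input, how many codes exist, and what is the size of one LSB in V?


Step 1 — number of quantization levels:
L = 2^N = 2^7 = 128

Step 2 — LSB step size:
delta = Vfs / L
      = 15.35 / 128
      = 0.11992187 V

Levels = 128; step size = 0.11992187 V


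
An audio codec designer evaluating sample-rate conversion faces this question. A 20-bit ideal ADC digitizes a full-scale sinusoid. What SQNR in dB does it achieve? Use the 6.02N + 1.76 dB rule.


Theoretical SNR for a full-scale sinusoid:
SNR = 6.02 * N + 1.76
    = 6.02 * 20 + 1.76
    = 120.4 + 1.76
    = 122.16 dB

122.16 dB


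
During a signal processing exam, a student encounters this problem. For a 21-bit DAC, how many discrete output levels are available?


Number of quantization levels = 2^N
= 2^21
= 2097152

2097152


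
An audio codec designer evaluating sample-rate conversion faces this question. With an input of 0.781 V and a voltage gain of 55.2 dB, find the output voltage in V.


Output voltage from dB gain:
V_out = V_in * 10^(gain_dB / 20)
      = 0.781 * 10^(55.2 / 20)
      = 0.781 * 575.439937
      = 449.4186 V

449.4186 V


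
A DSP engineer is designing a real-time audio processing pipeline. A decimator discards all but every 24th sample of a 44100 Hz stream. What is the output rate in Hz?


Decimation reduces the sample rate:
fs_out = fs_in / M
       = 44100 / 24
       = 1837.5 Hz

1837.5 Hz


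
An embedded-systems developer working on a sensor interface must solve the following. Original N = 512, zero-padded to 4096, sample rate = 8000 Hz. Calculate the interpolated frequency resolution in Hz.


Frequency resolution after zero-padding:
N_padded = 512 * 8 = 4096
df = fs / N_padded
   = 8000 / 4096
   = 1.9531 Hz

1.9531 Hz


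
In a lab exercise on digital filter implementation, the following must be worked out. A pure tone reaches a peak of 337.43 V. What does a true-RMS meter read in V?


RMS voltage for a sinusoidal waveform:
V_rms = V_peak / sqrt(2)
      = 337.43 / 1.414214
      = 238.599 V

238.599 V


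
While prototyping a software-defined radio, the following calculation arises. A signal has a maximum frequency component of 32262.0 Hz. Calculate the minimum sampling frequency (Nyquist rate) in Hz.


The Nyquist rate is twice the maximum frequency component.
fs_min = 2 * fmax
      = 2 * 32262.0
      = 64524.0 Hz

64524.0


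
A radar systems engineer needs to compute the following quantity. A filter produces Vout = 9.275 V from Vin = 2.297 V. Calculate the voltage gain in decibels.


Voltage gain in dB:
G = 20 * log10(Vout / Vin)
  = 20 * log10(9.275 / 2.297)
  = 20 * log10(4.037875)
  = 20 * 0.606153
  = 12.12 dB

12.12 dB


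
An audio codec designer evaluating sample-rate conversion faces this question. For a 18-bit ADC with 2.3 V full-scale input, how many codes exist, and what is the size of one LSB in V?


Step 1 — number of quantization levels:
L = 2^N = 2^18 = 262144

Step 2 — LSB step size:
delta = Vfs / L
      = 2.3 / 262144
      = 8.77e-06 V

Levels = 262144; step size = 8.77e-06 V


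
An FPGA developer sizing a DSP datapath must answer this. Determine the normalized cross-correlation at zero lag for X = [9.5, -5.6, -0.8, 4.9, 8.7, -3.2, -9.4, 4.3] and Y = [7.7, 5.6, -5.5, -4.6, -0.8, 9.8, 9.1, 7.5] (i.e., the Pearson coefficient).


Pearson correlation coefficient (population):
r = cov(X,Y) / (std(X) * std(Y))
Mean X = 1.05, Mean Y = 3.6
Cov(X,Y) = -12.275
Std(X) = 6.424757, Std(Y) = 5.853631
r = -0.3264

-0.3264


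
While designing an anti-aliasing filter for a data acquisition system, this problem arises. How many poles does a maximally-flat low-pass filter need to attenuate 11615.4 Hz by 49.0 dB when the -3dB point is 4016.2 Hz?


Butterworth filter order formula:
n = log10(10^(A/10) - 1) / (2 * log10(f_stop/f_pass))
10^(49.0/10) - 1 = 79431.8235
f_stop/f_pass = 11615.4 / 4016.2 = 2.8921
n = 5.312 -> ceil = 6

6


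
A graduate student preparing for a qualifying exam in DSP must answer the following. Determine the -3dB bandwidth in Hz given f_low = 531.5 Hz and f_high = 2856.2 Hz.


Bandwidth is the difference of -3dB frequencies:
BW = f_high - f_low
   = 2856.2 - 531.5
   = 2324.7 Hz

2324.7 Hz


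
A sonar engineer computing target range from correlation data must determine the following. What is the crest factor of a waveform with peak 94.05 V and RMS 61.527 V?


Crest factor is the ratio of peak to RMS:
CF = V_peak / V_rms
   = 94.05 / 61.527
   = 1.5286

1.5286


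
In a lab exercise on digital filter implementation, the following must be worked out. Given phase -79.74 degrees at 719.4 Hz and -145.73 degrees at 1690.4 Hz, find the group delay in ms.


Group delay from phase difference:
tau = -d(phi)/d(omega)
d(phi) = -65.99 deg = -1.151743 rad
d(omega) = 2*pi*(1690.4 - 719.4) = 6100.9729 rad/s
tau = -(-1.151743) / 6100.9729
    = 0.1888 ms

0.1888 ms


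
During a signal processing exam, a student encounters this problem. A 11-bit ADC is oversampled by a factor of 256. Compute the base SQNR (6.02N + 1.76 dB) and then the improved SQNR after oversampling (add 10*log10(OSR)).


Step 1 — baseline SQNR at Nyquist:
SQNR_base = 6.02*N + 1.76
          = 6.02*11 + 1.76
          = 67.98 dB

Step 2 — oversampling processing gain:
G = 10*log10(OSR) = 10*log10(256) = 24.08 dB

Step 3 — total:
SQNR_total = 67.98 + 24.08 = 92.06 dB

Base SQNR = 67.98 dB; oversampled SQNR = 92.06 dB


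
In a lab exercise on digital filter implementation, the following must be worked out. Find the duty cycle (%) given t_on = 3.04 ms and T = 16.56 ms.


Duty cycle as a percentage:
DC = (t_on / T) * 100
   = (3.04 / 16.56) * 100
   = 0.183575 * 100
   = 18.36 %

18.36 %


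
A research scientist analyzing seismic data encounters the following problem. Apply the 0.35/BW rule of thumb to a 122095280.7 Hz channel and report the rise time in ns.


Rise time from bandwidth relationship:
tr = 0.35 / BW
   = 0.35 / 122095280.7
   = 2.866613664e-09 s
   = 2.8666 ns

2.8666 ns


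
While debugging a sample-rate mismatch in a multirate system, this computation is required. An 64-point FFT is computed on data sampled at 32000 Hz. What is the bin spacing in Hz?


DFT frequency resolution:
df = fs / N
   = 32000 / 64
   = 500.0 Hz

500.0 Hz


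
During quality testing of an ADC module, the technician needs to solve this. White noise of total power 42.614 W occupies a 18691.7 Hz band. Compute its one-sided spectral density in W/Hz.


Power spectral density:
PSD = P / BW
    = 42.614 / 18691.7
    = 0.00227984 W/Hz

0.00227984 W/Hz


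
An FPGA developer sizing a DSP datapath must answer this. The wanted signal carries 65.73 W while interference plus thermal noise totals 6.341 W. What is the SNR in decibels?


SNR in decibels:
SNR = 10 * log10(Ps / Pn)
    = 10 * log10(65.73 / 6.341)
    = 10 * log10(10.3659)
    = 10 * 1.0156
    = 10.16 dB

10.16 dB


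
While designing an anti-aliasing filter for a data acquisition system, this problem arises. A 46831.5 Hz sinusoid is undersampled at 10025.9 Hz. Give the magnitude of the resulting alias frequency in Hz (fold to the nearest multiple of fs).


Compute the nearest integer multiple of fs to the signal:
n = round(46831.5 / 10025.9) = 5
f_alias = |46831.5 - 5 * 10025.9|
        = |46831.5 - 50129.5|
        = 3298.0 Hz

3298.0


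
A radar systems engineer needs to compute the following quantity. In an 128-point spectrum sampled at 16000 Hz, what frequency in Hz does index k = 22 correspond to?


Frequency of DFT bin k:
f_k = k * fs / N
    = 22 * 16000 / 128
    = 352000 / 128
    = 2750.0 Hz

2750.0 Hz


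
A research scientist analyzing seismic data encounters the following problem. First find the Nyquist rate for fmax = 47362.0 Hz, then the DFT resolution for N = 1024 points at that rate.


Step 1 — Nyquist sampling rate:
fs = 2 * fmax = 2 * 47362.0 = 94724.0 Hz

Step 2 — DFT bin spacing:
df = fs / N = 94724.0 / 1024 = 92.5039 Hz

92.5039 Hz


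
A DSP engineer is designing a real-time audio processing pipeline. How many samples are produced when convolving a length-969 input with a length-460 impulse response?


Linear convolution output length:
L = N + M - 1
  = 969 + 460 - 1
  = 1428 samples

1428


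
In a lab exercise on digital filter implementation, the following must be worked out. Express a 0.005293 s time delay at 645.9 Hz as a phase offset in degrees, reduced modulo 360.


Phase shift from frequency and time delay:
phi = 360 * f * t_delay
    = 360 * 645.9 * 0.005293
    = 1230.75 degrees
    mod 360 = 150.75 degrees

150.75 degrees


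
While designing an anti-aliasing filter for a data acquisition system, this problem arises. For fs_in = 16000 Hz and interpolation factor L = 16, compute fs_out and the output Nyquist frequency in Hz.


Step 1 — output sample rate after interpolation by L:
fs_out = L * fs_in = 16 * 16000 = 256000 Hz

Step 2 — Nyquist frequency of the output stream:
f_Nyq = fs_out / 2 = 256000 / 2 = 128000.0 Hz

fs_out = 256000 Hz; f_Nyquist = 128000.0 Hz


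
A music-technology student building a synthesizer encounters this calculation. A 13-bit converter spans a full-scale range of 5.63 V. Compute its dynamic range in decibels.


Dynamic range from full-scale to LSB:
V_min = V_max / 2^bits = 5.63 / 2^13
DR = 20 * log10(V_max / V_min)
   = 20 * log10(2^13)
   = 20 * 13 * log10(2)
   = 78.27 dB

78.27 dB


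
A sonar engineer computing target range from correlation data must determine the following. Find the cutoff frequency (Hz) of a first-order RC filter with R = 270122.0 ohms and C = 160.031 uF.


Cutoff frequency of a first-order RC filter:
fc = 1 / (2 * pi * R * C)
C = 160.031 uF = 0.000160031 F
fc = 1 / (2 * pi * 270122.0 * 0.000160031)
   = 1 / 271.60886707138
   = 0.003682 Hz

0.003682 Hz


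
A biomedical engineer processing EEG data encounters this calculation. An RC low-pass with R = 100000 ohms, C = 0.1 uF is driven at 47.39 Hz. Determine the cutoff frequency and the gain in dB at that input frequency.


Step 1 — cutoff frequency:
fc = 1 / (2*pi*R*C)
C = 0.1 uF = 1e-07 F
fc = 1 / (2*pi*100000*1e-07)
   = 15.9155 Hz

Step 2 — magnitude at f = 47.39 Hz:
|H(f)| = 1 / sqrt(1 + (f/fc)^2)
f/fc = 47.39 / 15.9155 = 2.9776
|H| = 1 / sqrt(1 + 8.866102) = 0.3183664
|H|_dB = 20*log10(0.3183664) = -9.94 dB

fc = 15.9155 Hz; |H(47.39 Hz)| = -9.94 dB


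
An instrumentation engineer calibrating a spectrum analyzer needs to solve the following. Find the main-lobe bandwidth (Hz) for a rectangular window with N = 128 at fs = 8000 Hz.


Main lobe width for a rectangular window:
Width = 2 * fs / N
      = 2 * 8000 / 128
      = 16000 / 128
      = 125.0 Hz

125.0 Hz


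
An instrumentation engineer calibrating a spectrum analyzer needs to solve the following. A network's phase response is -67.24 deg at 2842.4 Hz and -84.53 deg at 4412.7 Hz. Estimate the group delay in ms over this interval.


Group delay from phase difference:
tau = -d(phi)/d(omega)
d(phi) = -17.29 deg = -0.301767 rad
d(omega) = 2*pi*(4412.7 - 2842.4) = 9866.4859 rad/s
tau = -(-0.301767) / 9866.4859
    = 0.0306 ms

0.0306 ms


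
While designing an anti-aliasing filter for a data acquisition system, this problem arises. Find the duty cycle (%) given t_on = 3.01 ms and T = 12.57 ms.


Duty cycle as a percentage:
DC = (t_on / T) * 100
   = (3.01 / 12.57) * 100
   = 0.239459 * 100
   = 23.95 %

23.95 %


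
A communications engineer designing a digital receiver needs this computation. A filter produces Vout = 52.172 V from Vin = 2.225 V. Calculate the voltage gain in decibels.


Voltage gain in dB:
G = 20 * log10(Vout / Vin)
  = 20 * log10(52.172 / 2.225)
  = 20 * log10(23.44809)
  = 20 * 1.370107
  = 27.4 dB

27.4 dB


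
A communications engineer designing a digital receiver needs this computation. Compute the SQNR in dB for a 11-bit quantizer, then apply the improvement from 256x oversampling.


Step 1 — baseline SQNR at Nyquist:
SQNR_base = 6.02*N + 1.76
          = 6.02*11 + 1.76
          = 67.98 dB

Step 2 — oversampling processing gain:
G = 10*log10(OSR) = 10*log10(256) = 24.08 dB

Step 3 — total:
SQNR_total = 67.98 + 24.08 = 92.06 dB

Base SQNR = 67.98 dB; oversampled SQNR = 92.06 dB


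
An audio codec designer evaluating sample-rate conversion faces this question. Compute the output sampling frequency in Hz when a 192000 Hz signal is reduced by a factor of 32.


Decimation reduces the sample rate:
fs_out = fs_in / M
       = 192000 / 32
       = 6000.0 Hz

6000.0 Hz


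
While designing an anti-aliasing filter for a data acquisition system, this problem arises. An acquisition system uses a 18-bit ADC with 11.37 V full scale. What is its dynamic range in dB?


Dynamic range from full-scale to LSB:
V_min = V_max / 2^bits = 11.37 / 2^18
DR = 20 * log10(V_max / V_min)
   = 20 * log10(2^18)
   = 20 * 18 * log10(2)
   = 108.37 dB

108.37 dB


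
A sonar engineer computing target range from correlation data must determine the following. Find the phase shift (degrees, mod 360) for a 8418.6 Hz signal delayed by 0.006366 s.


Phase shift from frequency and time delay:
phi = 360 * f * t_delay
    = 360 * 8418.6 * 0.006366
    = 19293.41 degrees
    mod 360 = 213.41 degrees

213.41 degrees


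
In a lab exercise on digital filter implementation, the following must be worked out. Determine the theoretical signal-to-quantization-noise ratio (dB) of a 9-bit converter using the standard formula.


Theoretical SNR for a full-scale sinusoid:
SNR = 6.02 * N + 1.76
    = 6.02 * 9 + 1.76
    = 54.18 + 1.76
    = 55.94 dB

55.94 dB


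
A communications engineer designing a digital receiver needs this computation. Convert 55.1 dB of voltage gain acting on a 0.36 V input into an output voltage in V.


Output voltage from dB gain:
V_out = V_in * 10^(gain_dB / 20)
      = 0.36 * 10^(55.1 / 20)
      = 0.36 * 568.852931
      = 204.7871 V

204.7871 V


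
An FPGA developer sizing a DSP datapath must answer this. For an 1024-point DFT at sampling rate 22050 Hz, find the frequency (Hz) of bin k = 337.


Frequency of DFT bin k:
f_k = k * fs / N
    = 337 * 22050 / 1024
    = 7430850 / 1024
    = 7256.689 Hz

7256.689 Hz


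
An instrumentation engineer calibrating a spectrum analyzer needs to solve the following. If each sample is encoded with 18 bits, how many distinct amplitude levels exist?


Number of quantization levels = 2^N
= 2^18
= 262144

262144


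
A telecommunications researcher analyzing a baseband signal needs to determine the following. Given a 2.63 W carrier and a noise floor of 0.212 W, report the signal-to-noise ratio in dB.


SNR in decibels:
SNR = 10 * log10(Ps / Pn)
    = 10 * log10(2.63 / 0.212)
    = 10 * log10(12.4057)
    = 10 * 1.0936
    = 10.94 dB

10.94 dB


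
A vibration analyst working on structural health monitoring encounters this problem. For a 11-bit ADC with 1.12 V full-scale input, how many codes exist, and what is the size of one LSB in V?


Step 1 — number of quantization levels:
L = 2^N = 2^11 = 2048

Step 2 — LSB step size:
delta = Vfs / L
      = 1.12 / 2048
      = 0.00054688 V

Levels = 2048; step size = 0.00054688 V


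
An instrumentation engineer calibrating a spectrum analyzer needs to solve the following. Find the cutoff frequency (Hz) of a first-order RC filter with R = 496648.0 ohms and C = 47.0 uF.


Cutoff frequency of a first-order RC filter:
fc = 1 / (2 * pi * R * C)
C = 47.0 uF = 4.7e-05 F
fc = 1 / (2 * pi * 496648.0 * 4.7e-05)
   = 1 / 146.66497657269
   = 0.006818 Hz

0.006818 Hz


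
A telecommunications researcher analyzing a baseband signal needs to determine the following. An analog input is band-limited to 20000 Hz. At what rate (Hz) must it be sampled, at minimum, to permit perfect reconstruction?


The Nyquist rate is twice the maximum frequency component.
fs_min = 2 * fmax
      = 2 * 20000
      = 40000 Hz

40000


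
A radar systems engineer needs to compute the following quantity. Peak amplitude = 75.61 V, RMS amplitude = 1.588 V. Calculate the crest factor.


Crest factor is the ratio of peak to RMS:
CF = V_peak / V_rms
   = 75.61 / 1.588
   = 47.6134

47.6134


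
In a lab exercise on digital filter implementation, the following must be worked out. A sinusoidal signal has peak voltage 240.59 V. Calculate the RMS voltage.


RMS voltage for a sinusoidal waveform:
V_rms = V_peak / sqrt(2)
      = 240.59 / 1.414214
      = 170.123 V

170.123 V


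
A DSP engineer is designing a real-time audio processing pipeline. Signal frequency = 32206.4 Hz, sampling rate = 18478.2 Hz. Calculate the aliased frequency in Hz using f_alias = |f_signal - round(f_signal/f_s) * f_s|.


Compute the nearest integer multiple of fs to the signal:
n = round(32206.4 / 18478.2) = 2
f_alias = |32206.4 - 2 * 18478.2|
        = |32206.4 - 36956.4|
        = 4750.0 Hz

4750.0


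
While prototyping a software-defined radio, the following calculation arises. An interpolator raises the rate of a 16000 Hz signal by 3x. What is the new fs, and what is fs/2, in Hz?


Step 1 — output sample rate after interpolation by L:
fs_out = L * fs_in = 3 * 16000 = 48000 Hz

Step 2 — Nyquist frequency of the output stream:
f_Nyq = fs_out / 2 = 48000 / 2 = 24000.0 Hz

fs_out = 48000 Hz; f_Nyquist = 24000.0 Hz


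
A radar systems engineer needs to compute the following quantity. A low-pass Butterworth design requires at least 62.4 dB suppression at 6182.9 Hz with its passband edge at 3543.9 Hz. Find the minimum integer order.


Butterworth filter order formula:
n = log10(10^(A/10) - 1) / (2 * log10(f_stop/f_pass))
10^(62.4/10) - 1 = 1737799.8287
f_stop/f_pass = 6182.9 / 3543.9 = 1.7447
n = 12.908 -> ceil = 13

13


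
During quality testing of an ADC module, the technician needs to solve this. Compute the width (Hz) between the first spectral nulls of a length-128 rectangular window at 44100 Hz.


Main lobe width for a rectangular window:
Width = 2 * fs / N
      = 2 * 44100 / 128
      = 88200 / 128
      = 689.062 Hz

689.062 Hz
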